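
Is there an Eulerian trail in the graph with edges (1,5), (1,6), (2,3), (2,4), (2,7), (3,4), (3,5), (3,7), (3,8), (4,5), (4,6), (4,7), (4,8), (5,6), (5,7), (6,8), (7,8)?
No (4 vertices have odd degree: {2, 3, 5, 7}; Eulerian path requires 0 or 2)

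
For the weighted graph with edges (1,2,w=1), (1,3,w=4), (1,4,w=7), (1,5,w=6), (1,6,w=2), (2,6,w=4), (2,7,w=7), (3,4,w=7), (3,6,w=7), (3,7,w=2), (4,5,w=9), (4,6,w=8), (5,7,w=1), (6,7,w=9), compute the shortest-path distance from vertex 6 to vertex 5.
8 (path: 6 -> 1 -> 5; weights 2 + 6 = 8)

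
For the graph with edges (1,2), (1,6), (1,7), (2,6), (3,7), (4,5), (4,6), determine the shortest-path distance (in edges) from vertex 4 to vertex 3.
4 (path: 4 -> 6 -> 1 -> 7 -> 3, 4 edges)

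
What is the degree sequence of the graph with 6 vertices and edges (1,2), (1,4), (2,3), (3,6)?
[2, 2, 2, 1, 1, 0] (degrees: deg(1)=2, deg(2)=2, deg(3)=2, deg(4)=1, deg(5)=0, deg(6)=1)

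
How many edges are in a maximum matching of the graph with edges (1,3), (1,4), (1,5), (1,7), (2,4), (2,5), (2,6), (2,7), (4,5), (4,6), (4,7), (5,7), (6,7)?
3 (matching: (1,7), (2,6), (4,5); upper bound floor(n/2) = floor(7/2) = 3)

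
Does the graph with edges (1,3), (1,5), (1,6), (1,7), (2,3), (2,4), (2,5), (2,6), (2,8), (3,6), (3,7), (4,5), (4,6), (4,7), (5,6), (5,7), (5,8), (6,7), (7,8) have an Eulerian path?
Yes (the graph is connected and exactly 2 vertices have odd degree: {2, 8}; any Eulerian path must start and end at those)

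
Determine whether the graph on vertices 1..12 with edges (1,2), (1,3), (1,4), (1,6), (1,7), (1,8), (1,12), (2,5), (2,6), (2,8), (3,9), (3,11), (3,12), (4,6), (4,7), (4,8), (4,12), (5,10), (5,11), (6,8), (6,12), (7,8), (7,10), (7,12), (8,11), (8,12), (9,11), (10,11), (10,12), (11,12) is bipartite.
No (odd cycle of length 3: 8 -> 1 -> 7 -> 8)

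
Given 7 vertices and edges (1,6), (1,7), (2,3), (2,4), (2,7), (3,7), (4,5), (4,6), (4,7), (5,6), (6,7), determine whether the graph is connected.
Yes (BFS from 1 visits [1, 6, 7, 4, 5, 2, 3] — all 7 vertices reached)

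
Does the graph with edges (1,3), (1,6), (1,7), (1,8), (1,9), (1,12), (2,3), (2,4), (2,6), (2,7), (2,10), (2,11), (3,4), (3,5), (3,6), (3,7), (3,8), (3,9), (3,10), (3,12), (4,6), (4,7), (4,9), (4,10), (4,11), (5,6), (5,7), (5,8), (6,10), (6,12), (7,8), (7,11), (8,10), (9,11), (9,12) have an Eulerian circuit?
No (6 vertices have odd degree: {4, 6, 7, 8, 9, 10}; Eulerian circuit requires 0)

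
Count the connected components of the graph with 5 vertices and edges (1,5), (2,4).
3 (components: {1, 5}, {2, 4}, {3})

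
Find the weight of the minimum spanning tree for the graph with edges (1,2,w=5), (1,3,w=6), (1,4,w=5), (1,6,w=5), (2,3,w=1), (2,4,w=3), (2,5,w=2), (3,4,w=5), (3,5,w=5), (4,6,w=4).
15 (MST edges: (1,4,w=5), (2,3,w=1), (2,4,w=3), (2,5,w=2), (4,6,w=4); sum of weights 5 + 1 + 3 + 2 + 4 = 15)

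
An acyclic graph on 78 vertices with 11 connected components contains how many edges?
67 (Each of the 11 component trees on V_i vertices has V_i - 1 edges; summing gives V - C = 78 - 11 = 67)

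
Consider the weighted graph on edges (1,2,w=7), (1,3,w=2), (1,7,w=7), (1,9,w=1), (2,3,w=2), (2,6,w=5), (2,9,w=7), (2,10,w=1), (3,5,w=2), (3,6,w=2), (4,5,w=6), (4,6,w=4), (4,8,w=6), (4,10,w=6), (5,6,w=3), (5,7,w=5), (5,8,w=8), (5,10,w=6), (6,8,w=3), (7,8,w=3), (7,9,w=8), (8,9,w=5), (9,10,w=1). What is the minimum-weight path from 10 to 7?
9 (path: 10 -> 9 -> 7; weights 1 + 8 = 9)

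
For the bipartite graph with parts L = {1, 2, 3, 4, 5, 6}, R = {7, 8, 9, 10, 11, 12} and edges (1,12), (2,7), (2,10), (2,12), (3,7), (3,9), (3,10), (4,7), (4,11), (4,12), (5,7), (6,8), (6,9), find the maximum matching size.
6 (matching: (1,12), (2,10), (3,9), (4,11), (5,7), (6,8); upper bound min(|L|,|R|) = min(6,6) = 6)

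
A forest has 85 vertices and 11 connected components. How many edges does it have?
74 (Each of the 11 component trees on V_i vertices has V_i - 1 edges; summing gives V - C = 85 - 11 = 74)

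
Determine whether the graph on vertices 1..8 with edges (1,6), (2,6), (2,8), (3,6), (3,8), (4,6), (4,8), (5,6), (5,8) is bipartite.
Yes. Partition: {1, 2, 3, 4, 5, 7}, {6, 8}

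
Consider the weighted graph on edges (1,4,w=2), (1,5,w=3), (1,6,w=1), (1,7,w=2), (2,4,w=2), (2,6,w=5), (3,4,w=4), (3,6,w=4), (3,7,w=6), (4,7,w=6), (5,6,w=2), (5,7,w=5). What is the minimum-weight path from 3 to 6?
4 (path: 3 -> 6; weights 4 = 4)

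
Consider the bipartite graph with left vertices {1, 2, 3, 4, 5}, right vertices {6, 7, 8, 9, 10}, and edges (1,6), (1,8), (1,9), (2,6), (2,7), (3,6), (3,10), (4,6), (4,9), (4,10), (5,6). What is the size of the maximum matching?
5 (matching: (1,8), (2,7), (3,10), (4,9), (5,6); upper bound min(|L|,|R|) = min(5,5) = 5)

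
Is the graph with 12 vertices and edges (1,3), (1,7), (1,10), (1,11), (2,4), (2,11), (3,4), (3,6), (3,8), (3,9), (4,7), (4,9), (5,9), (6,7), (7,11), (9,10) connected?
No, it has 2 components: {1, 2, 3, 4, 5, 6, 7, 8, 9, 10, 11}, {12}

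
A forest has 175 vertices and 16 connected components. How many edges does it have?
159 (Each of the 16 component trees on V_i vertices has V_i - 1 edges; summing gives V - C = 175 - 16 = 159)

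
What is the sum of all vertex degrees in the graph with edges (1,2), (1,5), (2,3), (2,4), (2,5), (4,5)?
12 (handshake: sum of degrees = 2|E| = 2 x 6 = 12)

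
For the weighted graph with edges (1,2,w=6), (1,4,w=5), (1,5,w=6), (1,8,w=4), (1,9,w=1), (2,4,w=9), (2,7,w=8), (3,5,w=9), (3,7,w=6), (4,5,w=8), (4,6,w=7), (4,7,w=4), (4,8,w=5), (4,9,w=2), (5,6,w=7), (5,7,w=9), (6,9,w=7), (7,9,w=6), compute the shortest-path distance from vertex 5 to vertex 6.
7 (path: 5 -> 6; weights 7 = 7)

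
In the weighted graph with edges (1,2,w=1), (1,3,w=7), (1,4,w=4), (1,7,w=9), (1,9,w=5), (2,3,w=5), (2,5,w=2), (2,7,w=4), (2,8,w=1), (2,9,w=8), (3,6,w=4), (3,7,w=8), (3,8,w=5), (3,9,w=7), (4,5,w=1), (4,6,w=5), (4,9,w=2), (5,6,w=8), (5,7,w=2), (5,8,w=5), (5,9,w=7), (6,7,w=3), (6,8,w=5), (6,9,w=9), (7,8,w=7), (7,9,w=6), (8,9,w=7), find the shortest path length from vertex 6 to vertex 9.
7 (path: 6 -> 4 -> 9; weights 5 + 2 = 7)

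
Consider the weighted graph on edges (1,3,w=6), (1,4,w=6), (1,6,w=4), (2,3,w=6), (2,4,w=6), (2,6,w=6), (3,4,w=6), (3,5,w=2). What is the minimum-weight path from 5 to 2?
8 (path: 5 -> 3 -> 2; weights 2 + 6 = 8)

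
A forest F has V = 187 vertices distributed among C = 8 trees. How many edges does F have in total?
179 (Each of the 8 component trees on V_i vertices has V_i - 1 edges; summing gives V - C = 187 - 8 = 179)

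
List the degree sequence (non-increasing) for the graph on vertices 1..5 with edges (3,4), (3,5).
[2, 1, 1, 0, 0] (degrees: deg(1)=0, deg(2)=0, deg(3)=2, deg(4)=1, deg(5)=1)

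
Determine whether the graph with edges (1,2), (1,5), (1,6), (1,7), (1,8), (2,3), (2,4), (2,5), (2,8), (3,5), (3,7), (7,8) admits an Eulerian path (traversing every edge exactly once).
No (8 vertices have odd degree: {1, 2, 3, 4, 5, 6, 7, 8}; Eulerian path requires 0 or 2)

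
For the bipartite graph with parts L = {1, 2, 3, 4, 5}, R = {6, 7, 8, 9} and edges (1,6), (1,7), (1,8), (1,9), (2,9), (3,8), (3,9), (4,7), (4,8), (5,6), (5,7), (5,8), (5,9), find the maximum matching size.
4 (matching: (1,9), (3,8), (4,7), (5,6); upper bound min(|L|,|R|) = min(5,4) = 4)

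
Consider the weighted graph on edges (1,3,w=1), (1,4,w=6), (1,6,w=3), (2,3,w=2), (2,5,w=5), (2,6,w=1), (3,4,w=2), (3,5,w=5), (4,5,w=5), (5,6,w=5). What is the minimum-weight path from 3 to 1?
1 (path: 3 -> 1; weights 1 = 1)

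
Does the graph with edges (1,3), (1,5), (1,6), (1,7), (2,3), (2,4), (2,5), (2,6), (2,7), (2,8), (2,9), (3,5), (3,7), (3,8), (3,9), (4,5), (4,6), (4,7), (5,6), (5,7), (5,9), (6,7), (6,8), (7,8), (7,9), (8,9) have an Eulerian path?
No (4 vertices have odd degree: {2, 5, 8, 9}; Eulerian path requires 0 or 2)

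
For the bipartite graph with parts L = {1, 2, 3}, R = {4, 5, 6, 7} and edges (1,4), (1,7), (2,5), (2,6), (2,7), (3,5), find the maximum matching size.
3 (matching: (1,7), (2,6), (3,5); upper bound min(|L|,|R|) = min(3,4) = 3)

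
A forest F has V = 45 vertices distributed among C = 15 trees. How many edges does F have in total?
30 (Each of the 15 component trees on V_i vertices has V_i - 1 edges; summing gives V - C = 45 - 15 = 30)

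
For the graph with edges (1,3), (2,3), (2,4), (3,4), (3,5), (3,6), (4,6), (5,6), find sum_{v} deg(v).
16 (handshake: sum of degrees = 2|E| = 2 x 8 = 16)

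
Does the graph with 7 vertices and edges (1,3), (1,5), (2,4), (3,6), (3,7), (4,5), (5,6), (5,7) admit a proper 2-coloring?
Yes. Partition: {1, 4, 6, 7}, {2, 3, 5}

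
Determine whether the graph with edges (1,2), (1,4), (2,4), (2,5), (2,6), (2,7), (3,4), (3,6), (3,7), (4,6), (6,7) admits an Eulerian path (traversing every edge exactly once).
No (4 vertices have odd degree: {2, 3, 5, 7}; Eulerian path requires 0 or 2)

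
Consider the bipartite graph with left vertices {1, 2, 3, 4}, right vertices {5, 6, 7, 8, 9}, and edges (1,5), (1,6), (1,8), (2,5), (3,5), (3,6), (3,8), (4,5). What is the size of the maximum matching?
3 (matching: (1,8), (2,5), (3,6); upper bound min(|L|,|R|) = min(4,5) = 4)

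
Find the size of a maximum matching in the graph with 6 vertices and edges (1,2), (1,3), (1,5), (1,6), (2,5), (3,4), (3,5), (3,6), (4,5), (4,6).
3 (matching: (1,6), (2,5), (3,4); upper bound floor(n/2) = floor(6/2) = 3)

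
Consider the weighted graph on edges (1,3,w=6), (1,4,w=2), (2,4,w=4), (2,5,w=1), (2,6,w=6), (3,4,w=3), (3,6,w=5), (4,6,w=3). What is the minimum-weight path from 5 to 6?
7 (path: 5 -> 2 -> 6; weights 1 + 6 = 7)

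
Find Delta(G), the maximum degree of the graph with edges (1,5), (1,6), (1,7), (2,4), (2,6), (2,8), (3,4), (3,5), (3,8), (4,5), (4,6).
4 (attained at vertex 4)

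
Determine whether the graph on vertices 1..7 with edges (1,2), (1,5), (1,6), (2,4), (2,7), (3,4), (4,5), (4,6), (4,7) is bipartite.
No (odd cycle of length 3: 4 -> 2 -> 7 -> 4)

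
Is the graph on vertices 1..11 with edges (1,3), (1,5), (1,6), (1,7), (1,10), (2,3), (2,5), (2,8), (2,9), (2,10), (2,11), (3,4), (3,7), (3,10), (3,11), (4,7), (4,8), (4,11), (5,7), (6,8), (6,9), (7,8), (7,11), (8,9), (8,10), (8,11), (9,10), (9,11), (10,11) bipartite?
No (odd cycle of length 3: 7 -> 1 -> 3 -> 7)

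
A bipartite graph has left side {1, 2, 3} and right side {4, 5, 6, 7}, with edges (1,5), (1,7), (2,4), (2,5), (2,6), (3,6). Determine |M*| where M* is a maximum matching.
3 (matching: (1,7), (2,5), (3,6); upper bound min(|L|,|R|) = min(3,4) = 3)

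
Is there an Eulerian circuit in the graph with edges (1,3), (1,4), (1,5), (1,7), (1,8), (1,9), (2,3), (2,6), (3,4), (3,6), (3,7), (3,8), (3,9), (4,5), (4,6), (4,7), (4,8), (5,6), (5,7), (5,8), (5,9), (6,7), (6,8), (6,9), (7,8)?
No (2 vertices have odd degree: {3, 6}; Eulerian circuit requires 0)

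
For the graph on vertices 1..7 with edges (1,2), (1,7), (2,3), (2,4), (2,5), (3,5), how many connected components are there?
2 (components: {1, 2, 3, 4, 5, 7}, {6})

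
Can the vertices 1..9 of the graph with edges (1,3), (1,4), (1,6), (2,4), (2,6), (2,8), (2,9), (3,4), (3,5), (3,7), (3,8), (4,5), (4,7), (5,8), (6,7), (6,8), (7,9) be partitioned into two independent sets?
No (odd cycle of length 3: 4 -> 1 -> 3 -> 4)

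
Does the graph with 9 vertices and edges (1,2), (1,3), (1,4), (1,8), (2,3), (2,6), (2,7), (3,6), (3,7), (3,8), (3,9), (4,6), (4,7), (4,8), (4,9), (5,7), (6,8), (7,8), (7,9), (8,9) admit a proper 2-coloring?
No (odd cycle of length 3: 3 -> 1 -> 2 -> 3)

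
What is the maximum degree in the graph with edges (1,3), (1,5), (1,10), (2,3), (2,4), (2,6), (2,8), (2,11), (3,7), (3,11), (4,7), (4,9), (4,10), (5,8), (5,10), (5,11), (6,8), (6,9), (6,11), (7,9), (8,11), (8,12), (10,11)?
6 (attained at vertex 11)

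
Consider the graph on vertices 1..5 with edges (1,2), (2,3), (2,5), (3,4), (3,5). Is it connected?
Yes (BFS from 1 visits [1, 2, 3, 5, 4] — all 5 vertices reached)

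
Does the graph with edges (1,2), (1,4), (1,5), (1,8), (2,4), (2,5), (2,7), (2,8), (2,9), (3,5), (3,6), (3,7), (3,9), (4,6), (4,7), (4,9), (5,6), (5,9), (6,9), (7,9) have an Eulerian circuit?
No (2 vertices have odd degree: {4, 5}; Eulerian circuit requires 0)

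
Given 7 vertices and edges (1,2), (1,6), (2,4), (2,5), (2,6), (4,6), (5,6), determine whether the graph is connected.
No, it has 3 components: {1, 2, 4, 5, 6}, {3}, {7}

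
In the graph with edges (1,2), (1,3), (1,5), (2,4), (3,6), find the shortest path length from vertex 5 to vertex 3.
2 (path: 5 -> 1 -> 3, 2 edges)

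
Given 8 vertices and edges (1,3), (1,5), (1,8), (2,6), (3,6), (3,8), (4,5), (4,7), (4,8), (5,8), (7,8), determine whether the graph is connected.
Yes (BFS from 1 visits [1, 3, 5, 8, 6, 4, 7, 2] — all 8 vertices reached)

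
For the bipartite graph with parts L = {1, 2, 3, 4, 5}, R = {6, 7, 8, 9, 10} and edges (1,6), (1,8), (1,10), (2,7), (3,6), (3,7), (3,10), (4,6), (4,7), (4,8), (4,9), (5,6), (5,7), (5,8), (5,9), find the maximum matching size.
5 (matching: (1,10), (2,7), (3,6), (4,9), (5,8); upper bound min(|L|,|R|) = min(5,5) = 5)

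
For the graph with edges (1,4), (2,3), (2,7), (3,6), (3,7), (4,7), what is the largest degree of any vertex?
3 (attained at vertices 3, 7)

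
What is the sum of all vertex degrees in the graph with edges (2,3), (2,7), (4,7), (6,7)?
8 (handshake: sum of degrees = 2|E| = 2 x 4 = 8)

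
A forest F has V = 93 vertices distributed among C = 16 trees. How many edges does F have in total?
77 (Each of the 16 component trees on V_i vertices has V_i - 1 edges; summing gives V - C = 93 - 16 = 77)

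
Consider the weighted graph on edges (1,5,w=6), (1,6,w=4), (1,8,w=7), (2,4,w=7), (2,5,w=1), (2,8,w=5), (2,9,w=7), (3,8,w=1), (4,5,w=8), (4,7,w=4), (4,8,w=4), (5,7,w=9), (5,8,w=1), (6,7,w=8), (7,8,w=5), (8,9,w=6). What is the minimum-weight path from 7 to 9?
11 (path: 7 -> 8 -> 9; weights 5 + 6 = 11)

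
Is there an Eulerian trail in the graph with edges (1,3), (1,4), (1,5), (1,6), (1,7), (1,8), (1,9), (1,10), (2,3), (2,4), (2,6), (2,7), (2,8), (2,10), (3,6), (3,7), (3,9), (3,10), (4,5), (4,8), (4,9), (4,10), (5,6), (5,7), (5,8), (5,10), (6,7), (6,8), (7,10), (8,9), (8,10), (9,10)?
Yes (the graph is connected and exactly 2 vertices have odd degree: {8, 9}; any Eulerian path must start and end at those)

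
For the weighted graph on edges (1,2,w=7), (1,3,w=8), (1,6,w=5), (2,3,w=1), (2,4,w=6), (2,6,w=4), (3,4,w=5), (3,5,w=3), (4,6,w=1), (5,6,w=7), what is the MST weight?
14 (MST edges: (1,6,w=5), (2,3,w=1), (2,6,w=4), (3,5,w=3), (4,6,w=1); sum of weights 5 + 1 + 4 + 3 + 1 = 14)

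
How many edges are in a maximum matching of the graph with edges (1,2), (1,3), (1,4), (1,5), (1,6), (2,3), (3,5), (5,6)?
3 (matching: (1,4), (2,3), (5,6); upper bound floor(n/2) = floor(6/2) = 3)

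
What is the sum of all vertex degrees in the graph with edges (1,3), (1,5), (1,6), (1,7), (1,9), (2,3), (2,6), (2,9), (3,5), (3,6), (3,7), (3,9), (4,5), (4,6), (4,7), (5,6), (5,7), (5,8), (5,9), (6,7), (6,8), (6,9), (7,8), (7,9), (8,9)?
50 (handshake: sum of degrees = 2|E| = 2 x 25 = 50)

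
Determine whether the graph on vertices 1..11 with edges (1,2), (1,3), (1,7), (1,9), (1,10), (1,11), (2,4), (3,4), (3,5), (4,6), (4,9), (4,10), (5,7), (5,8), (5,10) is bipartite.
Yes. Partition: {1, 4, 5}, {2, 3, 6, 7, 8, 9, 10, 11}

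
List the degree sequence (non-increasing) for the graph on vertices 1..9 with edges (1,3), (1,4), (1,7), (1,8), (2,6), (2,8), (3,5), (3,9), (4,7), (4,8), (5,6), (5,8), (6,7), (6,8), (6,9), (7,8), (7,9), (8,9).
[7, 5, 5, 4, 4, 3, 3, 3, 2] (degrees: deg(1)=4, deg(2)=2, deg(3)=3, deg(4)=3, deg(5)=3, deg(6)=5, deg(7)=5, deg(8)=7, deg(9)=4)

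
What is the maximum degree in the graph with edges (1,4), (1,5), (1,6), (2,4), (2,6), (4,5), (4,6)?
4 (attained at vertex 4)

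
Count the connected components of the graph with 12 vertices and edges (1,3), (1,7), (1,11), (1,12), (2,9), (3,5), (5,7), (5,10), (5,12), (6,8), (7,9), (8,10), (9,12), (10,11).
2 (components: {1, 2, 3, 5, 6, 7, 8, 9, 10, 11, 12}, {4})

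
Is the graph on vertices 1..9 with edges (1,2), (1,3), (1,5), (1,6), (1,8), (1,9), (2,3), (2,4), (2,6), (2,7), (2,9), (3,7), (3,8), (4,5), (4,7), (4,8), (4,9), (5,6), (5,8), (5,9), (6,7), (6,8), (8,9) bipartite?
No (odd cycle of length 3: 8 -> 1 -> 3 -> 8)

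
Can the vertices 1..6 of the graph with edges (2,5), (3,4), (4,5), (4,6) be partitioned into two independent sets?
Yes. Partition: {1, 2, 4}, {3, 5, 6}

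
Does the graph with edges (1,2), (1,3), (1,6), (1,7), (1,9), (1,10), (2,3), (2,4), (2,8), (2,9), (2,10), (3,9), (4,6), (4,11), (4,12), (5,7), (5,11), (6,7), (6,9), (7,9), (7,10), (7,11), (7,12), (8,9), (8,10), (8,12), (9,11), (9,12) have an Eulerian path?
Yes (the graph is connected and exactly 2 vertices have odd degree: {3, 7}; any Eulerian path must start and end at those)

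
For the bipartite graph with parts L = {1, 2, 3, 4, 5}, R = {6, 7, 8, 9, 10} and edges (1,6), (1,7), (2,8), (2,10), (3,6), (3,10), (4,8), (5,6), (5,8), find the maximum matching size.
4 (matching: (1,7), (2,10), (3,6), (4,8); upper bound min(|L|,|R|) = min(5,5) = 5)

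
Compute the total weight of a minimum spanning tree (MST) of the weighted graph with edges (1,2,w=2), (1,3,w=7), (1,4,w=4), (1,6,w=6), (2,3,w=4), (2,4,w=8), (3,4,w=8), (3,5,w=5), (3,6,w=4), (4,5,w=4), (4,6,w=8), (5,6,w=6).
18 (MST edges: (1,2,w=2), (1,4,w=4), (2,3,w=4), (3,6,w=4), (4,5,w=4); sum of weights 2 + 4 + 4 + 4 + 4 = 18)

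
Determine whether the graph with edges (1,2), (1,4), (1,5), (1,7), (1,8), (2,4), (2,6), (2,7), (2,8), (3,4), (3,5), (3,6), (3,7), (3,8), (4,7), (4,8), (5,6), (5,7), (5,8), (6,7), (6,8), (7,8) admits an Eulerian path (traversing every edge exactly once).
No (8 vertices have odd degree: {1, 2, 3, 4, 5, 6, 7, 8}; Eulerian path requires 0 or 2)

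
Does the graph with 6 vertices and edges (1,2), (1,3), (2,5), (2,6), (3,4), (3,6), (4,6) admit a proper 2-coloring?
No (odd cycle of length 5: 6 -> 2 -> 1 -> 3 -> 4 -> 6)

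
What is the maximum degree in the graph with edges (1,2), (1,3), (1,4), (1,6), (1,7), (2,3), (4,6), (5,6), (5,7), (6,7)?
5 (attained at vertex 1)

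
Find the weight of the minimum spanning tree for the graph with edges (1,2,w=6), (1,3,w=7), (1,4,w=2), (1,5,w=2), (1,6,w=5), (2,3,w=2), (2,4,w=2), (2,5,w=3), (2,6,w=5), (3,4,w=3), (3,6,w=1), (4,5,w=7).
9 (MST edges: (1,4,w=2), (1,5,w=2), (2,3,w=2), (2,4,w=2), (3,6,w=1); sum of weights 2 + 2 + 2 + 2 + 1 = 9)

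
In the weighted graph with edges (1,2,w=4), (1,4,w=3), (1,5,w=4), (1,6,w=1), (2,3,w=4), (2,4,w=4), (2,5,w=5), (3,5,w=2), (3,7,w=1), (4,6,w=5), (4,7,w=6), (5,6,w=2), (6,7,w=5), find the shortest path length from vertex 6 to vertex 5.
2 (path: 6 -> 5; weights 2 = 2)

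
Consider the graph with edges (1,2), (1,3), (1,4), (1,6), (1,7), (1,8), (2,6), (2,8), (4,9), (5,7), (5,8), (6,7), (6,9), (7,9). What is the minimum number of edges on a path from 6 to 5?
2 (path: 6 -> 7 -> 5, 2 edges)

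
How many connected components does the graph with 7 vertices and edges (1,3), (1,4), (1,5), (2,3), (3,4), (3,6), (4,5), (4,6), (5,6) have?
2 (components: {1, 2, 3, 4, 5, 6}, {7})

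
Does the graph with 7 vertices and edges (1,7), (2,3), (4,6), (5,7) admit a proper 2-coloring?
Yes. Partition: {1, 2, 4, 5}, {3, 6, 7}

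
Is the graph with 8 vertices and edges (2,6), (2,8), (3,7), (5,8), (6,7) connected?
No, it has 3 components: {1}, {2, 3, 5, 6, 7, 8}, {4}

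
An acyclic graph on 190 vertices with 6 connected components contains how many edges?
184 (Each of the 6 component trees on V_i vertices has V_i - 1 edges; summing gives V - C = 190 - 6 = 184)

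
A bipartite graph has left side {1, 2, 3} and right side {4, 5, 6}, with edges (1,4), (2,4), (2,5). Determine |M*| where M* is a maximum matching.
2 (matching: (1,4), (2,5); upper bound min(|L|,|R|) = min(3,3) = 3)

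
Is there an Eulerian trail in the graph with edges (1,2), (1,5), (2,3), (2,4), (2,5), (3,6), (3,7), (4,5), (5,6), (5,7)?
Yes (the graph is connected and exactly 2 vertices have odd degree: {3, 5}; any Eulerian path must start and end at those)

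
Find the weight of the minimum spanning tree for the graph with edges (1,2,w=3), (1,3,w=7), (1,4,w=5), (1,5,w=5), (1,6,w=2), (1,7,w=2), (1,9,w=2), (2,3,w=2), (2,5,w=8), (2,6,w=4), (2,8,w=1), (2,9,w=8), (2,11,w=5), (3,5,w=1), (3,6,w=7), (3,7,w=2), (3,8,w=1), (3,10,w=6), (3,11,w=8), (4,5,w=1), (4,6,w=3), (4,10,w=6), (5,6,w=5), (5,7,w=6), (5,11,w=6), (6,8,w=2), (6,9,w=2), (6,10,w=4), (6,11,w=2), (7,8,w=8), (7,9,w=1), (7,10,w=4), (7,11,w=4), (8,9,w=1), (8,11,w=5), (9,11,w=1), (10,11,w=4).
15 (MST edges: (1,6,w=2), (1,9,w=2), (2,8,w=1), (3,5,w=1), (3,8,w=1), (4,5,w=1), (6,10,w=4), (7,9,w=1), (8,9,w=1), (9,11,w=1); sum of weights 2 + 2 + 1 + 1 + 1 + 1 + 4 + 1 + 1 + 1 = 15)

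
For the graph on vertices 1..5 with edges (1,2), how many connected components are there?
4 (components: {1, 2}, {3}, {4}, {5})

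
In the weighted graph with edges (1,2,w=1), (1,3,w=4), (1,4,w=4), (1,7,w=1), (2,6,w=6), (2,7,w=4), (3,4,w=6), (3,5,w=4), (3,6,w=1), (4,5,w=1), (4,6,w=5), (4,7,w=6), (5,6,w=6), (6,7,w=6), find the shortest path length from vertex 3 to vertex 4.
5 (path: 3 -> 5 -> 4; weights 4 + 1 = 5)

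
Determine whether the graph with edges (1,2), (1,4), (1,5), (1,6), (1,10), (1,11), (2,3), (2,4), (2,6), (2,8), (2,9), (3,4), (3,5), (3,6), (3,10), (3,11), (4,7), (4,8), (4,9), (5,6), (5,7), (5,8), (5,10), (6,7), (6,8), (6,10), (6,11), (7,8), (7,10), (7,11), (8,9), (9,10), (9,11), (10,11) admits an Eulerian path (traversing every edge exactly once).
Yes (the graph is connected and exactly 2 vertices have odd degree: {9, 10}; any Eulerian path must start and end at those)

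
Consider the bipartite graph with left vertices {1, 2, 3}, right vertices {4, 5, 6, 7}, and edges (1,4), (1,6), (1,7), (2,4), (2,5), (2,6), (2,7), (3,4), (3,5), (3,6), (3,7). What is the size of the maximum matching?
3 (matching: (1,7), (2,6), (3,5); upper bound min(|L|,|R|) = min(3,4) = 3)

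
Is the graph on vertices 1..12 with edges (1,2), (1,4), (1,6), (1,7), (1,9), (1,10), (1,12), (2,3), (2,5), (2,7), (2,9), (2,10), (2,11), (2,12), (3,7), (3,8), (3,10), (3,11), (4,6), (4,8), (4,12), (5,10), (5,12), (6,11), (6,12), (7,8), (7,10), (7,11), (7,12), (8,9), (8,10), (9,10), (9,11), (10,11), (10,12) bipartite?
No (odd cycle of length 3: 2 -> 1 -> 7 -> 2)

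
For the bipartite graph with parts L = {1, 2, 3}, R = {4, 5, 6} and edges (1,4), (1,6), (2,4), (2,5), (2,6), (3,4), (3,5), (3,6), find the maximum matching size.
3 (matching: (1,6), (2,5), (3,4); upper bound min(|L|,|R|) = min(3,3) = 3)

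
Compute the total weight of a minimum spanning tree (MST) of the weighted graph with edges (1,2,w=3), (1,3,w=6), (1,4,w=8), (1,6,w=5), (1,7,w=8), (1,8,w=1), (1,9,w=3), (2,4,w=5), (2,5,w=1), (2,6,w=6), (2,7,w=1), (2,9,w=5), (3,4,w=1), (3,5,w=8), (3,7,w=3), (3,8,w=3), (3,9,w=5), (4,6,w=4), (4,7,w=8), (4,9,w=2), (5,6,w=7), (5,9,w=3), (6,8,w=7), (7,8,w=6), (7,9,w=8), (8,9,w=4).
16 (MST edges: (1,2,w=3), (1,8,w=1), (1,9,w=3), (2,5,w=1), (2,7,w=1), (3,4,w=1), (4,6,w=4), (4,9,w=2); sum of weights 3 + 1 + 3 + 1 + 1 + 1 + 4 + 2 = 16)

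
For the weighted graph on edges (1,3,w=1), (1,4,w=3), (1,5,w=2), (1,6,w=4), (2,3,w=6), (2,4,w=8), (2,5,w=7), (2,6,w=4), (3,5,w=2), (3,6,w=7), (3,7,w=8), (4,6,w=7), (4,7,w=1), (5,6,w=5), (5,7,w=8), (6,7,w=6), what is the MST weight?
15 (MST edges: (1,3,w=1), (1,4,w=3), (1,5,w=2), (1,6,w=4), (2,6,w=4), (4,7,w=1); sum of weights 1 + 3 + 2 + 4 + 4 + 1 = 15)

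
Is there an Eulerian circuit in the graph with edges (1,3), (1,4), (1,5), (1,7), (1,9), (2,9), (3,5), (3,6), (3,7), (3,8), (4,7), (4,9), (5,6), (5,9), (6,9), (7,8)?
No (6 vertices have odd degree: {1, 2, 3, 4, 6, 9}; Eulerian circuit requires 0)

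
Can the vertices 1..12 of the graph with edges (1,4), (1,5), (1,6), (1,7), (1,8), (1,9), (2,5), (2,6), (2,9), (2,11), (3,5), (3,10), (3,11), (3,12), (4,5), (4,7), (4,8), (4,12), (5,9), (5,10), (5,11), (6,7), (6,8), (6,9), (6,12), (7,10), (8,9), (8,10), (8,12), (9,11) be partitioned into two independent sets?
No (odd cycle of length 3: 5 -> 1 -> 9 -> 5)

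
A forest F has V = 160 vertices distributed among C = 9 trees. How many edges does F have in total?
151 (Each of the 9 component trees on V_i vertices has V_i - 1 edges; summing gives V - C = 160 - 9 = 151)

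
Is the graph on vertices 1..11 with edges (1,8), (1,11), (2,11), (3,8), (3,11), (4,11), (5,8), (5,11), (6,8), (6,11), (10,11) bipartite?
Yes. Partition: {1, 2, 3, 4, 5, 6, 7, 9, 10}, {8, 11}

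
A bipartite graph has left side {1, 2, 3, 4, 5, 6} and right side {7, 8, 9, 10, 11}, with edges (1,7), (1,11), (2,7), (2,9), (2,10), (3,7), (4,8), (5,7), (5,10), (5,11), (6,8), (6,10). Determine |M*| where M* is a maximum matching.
5 (matching: (1,11), (2,9), (3,7), (4,8), (5,10); upper bound min(|L|,|R|) = min(6,5) = 5)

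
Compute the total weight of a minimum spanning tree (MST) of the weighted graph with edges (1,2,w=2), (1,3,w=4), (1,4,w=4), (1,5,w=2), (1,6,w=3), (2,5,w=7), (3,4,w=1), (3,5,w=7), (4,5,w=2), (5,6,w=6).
10 (MST edges: (1,2,w=2), (1,5,w=2), (1,6,w=3), (3,4,w=1), (4,5,w=2); sum of weights 2 + 2 + 3 + 1 + 2 = 10)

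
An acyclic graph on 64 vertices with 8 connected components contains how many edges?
56 (Each of the 8 component trees on V_i vertices has V_i - 1 edges; summing gives V - C = 64 - 8 = 56)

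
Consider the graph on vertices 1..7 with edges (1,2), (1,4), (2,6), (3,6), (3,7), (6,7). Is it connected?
No, it has 2 components: {1, 2, 3, 4, 6, 7}, {5}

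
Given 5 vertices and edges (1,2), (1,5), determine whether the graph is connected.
No, it has 3 components: {1, 2, 5}, {3}, {4}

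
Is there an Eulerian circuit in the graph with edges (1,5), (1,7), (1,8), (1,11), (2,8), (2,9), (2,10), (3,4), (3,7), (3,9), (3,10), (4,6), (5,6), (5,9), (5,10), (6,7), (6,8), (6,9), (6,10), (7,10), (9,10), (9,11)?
No (2 vertices have odd degree: {2, 8}; Eulerian circuit requires 0)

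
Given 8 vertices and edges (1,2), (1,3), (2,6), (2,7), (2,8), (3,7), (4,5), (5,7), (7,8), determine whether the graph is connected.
Yes (BFS from 1 visits [1, 2, 3, 6, 7, 8, 5, 4] — all 8 vertices reached)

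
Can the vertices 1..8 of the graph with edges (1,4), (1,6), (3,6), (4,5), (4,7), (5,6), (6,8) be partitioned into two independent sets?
Yes. Partition: {1, 2, 3, 5, 7, 8}, {4, 6}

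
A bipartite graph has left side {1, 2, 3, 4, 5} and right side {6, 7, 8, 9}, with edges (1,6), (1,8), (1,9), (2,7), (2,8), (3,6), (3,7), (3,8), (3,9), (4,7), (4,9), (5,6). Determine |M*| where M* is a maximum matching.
4 (matching: (1,9), (2,8), (3,7), (5,6); upper bound min(|L|,|R|) = min(5,4) = 4)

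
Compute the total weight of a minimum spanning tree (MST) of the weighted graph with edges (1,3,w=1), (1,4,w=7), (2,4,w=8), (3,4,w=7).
16 (MST edges: (1,3,w=1), (1,4,w=7), (2,4,w=8); sum of weights 1 + 7 + 8 = 16)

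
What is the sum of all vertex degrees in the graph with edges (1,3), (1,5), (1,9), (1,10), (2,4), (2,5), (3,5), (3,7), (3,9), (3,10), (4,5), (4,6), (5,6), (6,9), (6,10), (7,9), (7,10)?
34 (handshake: sum of degrees = 2|E| = 2 x 17 = 34)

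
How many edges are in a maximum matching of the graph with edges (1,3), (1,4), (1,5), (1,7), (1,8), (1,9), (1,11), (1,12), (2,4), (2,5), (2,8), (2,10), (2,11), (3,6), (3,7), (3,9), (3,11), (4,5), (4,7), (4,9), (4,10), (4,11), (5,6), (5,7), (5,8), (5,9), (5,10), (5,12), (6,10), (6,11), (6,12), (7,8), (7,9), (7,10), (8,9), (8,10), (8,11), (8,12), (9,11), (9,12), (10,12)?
6 (matching: (1,9), (2,10), (3,7), (4,5), (6,11), (8,12); upper bound floor(n/2) = floor(12/2) = 6)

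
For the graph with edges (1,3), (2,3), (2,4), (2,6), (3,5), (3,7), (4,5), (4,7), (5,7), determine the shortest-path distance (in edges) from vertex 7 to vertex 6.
3 (path: 7 -> 3 -> 2 -> 6, 3 edges)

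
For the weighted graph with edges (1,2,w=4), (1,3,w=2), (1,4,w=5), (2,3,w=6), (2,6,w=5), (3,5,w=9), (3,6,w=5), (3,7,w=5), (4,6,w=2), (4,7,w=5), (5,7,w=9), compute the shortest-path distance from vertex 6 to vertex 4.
2 (path: 6 -> 4; weights 2 = 2)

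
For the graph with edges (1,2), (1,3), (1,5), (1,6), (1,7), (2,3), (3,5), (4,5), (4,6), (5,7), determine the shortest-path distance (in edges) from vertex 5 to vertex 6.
2 (path: 5 -> 1 -> 6, 2 edges)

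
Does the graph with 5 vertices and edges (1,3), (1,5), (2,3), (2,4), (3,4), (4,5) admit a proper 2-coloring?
No (odd cycle of length 5: 4 -> 5 -> 1 -> 3 -> 2 -> 4)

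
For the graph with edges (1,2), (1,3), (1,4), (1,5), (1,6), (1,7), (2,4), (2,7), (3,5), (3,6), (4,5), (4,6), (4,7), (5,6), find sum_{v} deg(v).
28 (handshake: sum of degrees = 2|E| = 2 x 14 = 28)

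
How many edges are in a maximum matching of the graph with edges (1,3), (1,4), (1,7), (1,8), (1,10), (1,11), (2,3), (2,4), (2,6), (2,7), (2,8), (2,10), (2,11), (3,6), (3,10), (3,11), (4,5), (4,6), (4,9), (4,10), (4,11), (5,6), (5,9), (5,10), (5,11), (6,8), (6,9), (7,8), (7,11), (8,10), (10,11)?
5 (matching: (1,7), (2,8), (4,11), (5,10), (6,9); upper bound floor(n/2) = floor(11/2) = 5)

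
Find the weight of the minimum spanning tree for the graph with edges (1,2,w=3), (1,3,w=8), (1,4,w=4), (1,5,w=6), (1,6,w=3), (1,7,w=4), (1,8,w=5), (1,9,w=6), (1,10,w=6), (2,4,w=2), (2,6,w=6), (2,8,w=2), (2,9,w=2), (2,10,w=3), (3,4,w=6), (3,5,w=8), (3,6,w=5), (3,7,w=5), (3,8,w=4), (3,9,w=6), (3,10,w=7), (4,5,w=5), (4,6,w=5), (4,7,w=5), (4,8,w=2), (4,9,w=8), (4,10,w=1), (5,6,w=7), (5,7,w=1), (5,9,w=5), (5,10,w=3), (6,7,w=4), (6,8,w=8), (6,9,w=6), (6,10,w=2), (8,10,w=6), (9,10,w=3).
20 (MST edges: (1,6,w=3), (2,4,w=2), (2,8,w=2), (2,9,w=2), (3,8,w=4), (4,10,w=1), (5,7,w=1), (5,10,w=3), (6,10,w=2); sum of weights 3 + 2 + 2 + 2 + 4 + 1 + 1 + 3 + 2 = 20)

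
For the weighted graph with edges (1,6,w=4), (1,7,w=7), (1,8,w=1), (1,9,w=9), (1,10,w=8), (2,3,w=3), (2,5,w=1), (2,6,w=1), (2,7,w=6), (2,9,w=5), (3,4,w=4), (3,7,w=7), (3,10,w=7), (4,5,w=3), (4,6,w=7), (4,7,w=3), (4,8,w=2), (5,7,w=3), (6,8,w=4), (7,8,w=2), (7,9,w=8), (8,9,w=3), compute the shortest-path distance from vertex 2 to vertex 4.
4 (path: 2 -> 5 -> 4; weights 1 + 3 = 4)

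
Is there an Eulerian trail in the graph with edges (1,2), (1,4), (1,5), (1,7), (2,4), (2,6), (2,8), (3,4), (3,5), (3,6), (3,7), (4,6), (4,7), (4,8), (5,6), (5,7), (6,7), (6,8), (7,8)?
Yes — and in fact it has an Eulerian circuit (the graph is connected and all 8 vertices have even degree)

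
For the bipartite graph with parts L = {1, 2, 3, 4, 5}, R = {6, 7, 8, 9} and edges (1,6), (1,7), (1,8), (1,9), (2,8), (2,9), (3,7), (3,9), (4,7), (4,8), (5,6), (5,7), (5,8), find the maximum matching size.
4 (matching: (1,9), (2,8), (3,7), (5,6); upper bound min(|L|,|R|) = min(5,4) = 4)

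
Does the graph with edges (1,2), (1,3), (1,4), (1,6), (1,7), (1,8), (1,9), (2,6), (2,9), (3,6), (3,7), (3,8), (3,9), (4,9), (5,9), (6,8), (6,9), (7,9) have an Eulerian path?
No (8 vertices have odd degree: {1, 2, 3, 5, 6, 7, 8, 9}; Eulerian path requires 0 or 2)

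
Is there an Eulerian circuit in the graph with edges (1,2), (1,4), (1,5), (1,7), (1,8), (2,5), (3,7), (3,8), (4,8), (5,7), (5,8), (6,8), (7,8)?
No (2 vertices have odd degree: {1, 6}; Eulerian circuit requires 0)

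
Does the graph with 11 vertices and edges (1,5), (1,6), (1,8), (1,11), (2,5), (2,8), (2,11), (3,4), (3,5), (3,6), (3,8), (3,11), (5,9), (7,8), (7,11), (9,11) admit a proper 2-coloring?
Yes. Partition: {1, 2, 3, 7, 9, 10}, {4, 5, 6, 8, 11}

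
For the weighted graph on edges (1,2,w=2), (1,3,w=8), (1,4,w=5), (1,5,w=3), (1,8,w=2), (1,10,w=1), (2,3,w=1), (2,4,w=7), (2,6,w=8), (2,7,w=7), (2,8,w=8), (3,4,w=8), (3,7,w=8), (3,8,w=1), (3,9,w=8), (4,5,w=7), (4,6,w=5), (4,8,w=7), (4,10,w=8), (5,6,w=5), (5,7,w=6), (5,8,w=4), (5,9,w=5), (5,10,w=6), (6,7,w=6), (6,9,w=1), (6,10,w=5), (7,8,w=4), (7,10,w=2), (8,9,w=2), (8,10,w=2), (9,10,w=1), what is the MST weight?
17 (MST edges: (1,2,w=2), (1,4,w=5), (1,5,w=3), (1,10,w=1), (2,3,w=1), (3,8,w=1), (6,9,w=1), (7,10,w=2), (9,10,w=1); sum of weights 2 + 5 + 3 + 1 + 1 + 1 + 1 + 2 + 1 = 17)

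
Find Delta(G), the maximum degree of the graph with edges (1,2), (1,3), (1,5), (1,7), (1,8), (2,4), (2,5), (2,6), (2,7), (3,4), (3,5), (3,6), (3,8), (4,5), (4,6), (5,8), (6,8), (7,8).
5 (attained at vertices 1, 2, 3, 5, 8)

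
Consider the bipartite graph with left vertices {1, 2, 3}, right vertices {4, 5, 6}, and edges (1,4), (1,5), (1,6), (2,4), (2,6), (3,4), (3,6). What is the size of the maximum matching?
3 (matching: (1,5), (2,6), (3,4); upper bound min(|L|,|R|) = min(3,3) = 3)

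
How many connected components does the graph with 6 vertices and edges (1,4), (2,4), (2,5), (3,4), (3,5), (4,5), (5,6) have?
1 (components: {1, 2, 3, 4, 5, 6})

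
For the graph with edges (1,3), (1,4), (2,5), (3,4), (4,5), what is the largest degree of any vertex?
3 (attained at vertex 4)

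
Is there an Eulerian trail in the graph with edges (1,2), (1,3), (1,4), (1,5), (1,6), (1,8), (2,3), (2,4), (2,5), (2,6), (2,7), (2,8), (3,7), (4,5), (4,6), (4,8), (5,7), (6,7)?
No (4 vertices have odd degree: {2, 3, 4, 8}; Eulerian path requires 0 or 2)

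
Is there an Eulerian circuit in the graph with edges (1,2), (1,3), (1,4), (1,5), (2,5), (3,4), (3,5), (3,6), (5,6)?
Yes (the graph is connected and all 6 vertices have even degree)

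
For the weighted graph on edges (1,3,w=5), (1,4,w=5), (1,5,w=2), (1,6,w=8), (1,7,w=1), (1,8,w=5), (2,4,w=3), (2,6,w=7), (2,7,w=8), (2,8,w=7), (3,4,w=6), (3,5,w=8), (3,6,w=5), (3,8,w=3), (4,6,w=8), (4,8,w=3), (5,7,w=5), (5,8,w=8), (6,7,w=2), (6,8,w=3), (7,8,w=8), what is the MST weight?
17 (MST edges: (1,5,w=2), (1,7,w=1), (2,4,w=3), (3,8,w=3), (4,8,w=3), (6,7,w=2), (6,8,w=3); sum of weights 2 + 1 + 3 + 3 + 3 + 2 + 3 = 17)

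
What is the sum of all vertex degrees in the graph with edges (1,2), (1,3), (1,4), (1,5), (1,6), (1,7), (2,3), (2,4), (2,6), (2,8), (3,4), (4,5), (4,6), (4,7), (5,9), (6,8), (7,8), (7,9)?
36 (handshake: sum of degrees = 2|E| = 2 x 18 = 36)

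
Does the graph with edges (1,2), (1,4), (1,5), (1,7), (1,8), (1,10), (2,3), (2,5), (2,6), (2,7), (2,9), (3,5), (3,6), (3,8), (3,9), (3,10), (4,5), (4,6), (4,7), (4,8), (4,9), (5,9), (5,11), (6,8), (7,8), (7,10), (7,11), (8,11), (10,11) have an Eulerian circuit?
Yes (the graph is connected and all 11 vertices have even degree)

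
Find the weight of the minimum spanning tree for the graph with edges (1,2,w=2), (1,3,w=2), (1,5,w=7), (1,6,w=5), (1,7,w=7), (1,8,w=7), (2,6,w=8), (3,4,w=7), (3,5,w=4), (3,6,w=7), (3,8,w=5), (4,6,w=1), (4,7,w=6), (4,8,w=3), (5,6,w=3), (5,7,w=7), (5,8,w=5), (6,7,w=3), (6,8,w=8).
18 (MST edges: (1,2,w=2), (1,3,w=2), (3,5,w=4), (4,6,w=1), (4,8,w=3), (5,6,w=3), (6,7,w=3); sum of weights 2 + 2 + 4 + 1 + 3 + 3 + 3 = 18)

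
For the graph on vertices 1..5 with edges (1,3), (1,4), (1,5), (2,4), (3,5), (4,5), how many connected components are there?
1 (components: {1, 2, 3, 4, 5})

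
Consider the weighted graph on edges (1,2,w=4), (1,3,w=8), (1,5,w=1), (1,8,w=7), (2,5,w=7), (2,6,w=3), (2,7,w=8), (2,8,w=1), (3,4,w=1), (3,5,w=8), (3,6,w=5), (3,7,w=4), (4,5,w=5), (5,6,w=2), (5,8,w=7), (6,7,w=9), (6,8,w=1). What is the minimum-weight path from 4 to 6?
6 (path: 4 -> 3 -> 6; weights 1 + 5 = 6)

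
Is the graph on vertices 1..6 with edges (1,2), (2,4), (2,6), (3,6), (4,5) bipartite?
Yes. Partition: {1, 4, 6}, {2, 3, 5}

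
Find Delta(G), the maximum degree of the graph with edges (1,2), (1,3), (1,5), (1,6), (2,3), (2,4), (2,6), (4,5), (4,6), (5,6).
4 (attained at vertices 1, 2, 6)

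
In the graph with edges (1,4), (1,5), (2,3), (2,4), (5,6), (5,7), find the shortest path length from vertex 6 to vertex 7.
2 (path: 6 -> 5 -> 7, 2 edges)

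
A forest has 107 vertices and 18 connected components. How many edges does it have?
89 (Each of the 18 component trees on V_i vertices has V_i - 1 edges; summing gives V - C = 107 - 18 = 89)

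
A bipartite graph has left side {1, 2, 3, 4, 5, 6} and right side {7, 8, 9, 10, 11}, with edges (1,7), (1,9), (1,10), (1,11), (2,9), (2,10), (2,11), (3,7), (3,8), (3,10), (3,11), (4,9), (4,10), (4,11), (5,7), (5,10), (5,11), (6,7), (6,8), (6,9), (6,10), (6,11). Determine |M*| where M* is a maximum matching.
5 (matching: (1,11), (2,10), (3,8), (4,9), (5,7); upper bound min(|L|,|R|) = min(6,5) = 5)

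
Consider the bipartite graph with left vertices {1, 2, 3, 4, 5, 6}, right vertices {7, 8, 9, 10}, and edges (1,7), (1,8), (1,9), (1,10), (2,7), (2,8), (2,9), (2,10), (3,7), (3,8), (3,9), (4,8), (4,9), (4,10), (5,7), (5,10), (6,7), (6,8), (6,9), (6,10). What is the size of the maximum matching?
4 (matching: (1,10), (2,9), (3,8), (5,7); upper bound min(|L|,|R|) = min(6,4) = 4)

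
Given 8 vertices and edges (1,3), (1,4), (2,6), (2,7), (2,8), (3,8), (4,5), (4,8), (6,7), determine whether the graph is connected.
Yes (BFS from 1 visits [1, 3, 4, 8, 5, 2, 6, 7] — all 8 vertices reached)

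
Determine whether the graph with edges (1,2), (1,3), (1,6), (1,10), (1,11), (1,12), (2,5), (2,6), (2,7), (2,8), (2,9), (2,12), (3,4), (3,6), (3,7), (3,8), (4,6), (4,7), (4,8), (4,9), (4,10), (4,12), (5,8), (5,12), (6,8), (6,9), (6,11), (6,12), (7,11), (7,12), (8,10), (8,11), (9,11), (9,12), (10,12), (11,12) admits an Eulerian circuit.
No (8 vertices have odd degree: {2, 3, 4, 5, 7, 8, 9, 12}; Eulerian circuit requires 0)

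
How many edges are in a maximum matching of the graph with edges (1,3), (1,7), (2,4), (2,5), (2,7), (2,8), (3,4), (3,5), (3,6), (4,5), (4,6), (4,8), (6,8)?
4 (matching: (1,7), (2,8), (3,6), (4,5); upper bound floor(n/2) = floor(8/2) = 4)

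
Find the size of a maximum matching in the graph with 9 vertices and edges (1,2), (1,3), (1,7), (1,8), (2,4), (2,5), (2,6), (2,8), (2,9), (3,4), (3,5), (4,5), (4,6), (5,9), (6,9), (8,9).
4 (matching: (1,7), (2,8), (4,6), (5,9); upper bound floor(n/2) = floor(9/2) = 4)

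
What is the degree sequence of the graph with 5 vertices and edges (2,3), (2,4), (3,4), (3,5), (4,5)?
[3, 3, 2, 2, 0] (degrees: deg(1)=0, deg(2)=2, deg(3)=3, deg(4)=3, deg(5)=2)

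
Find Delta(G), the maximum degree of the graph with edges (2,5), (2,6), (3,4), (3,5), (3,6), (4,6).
3 (attained at vertices 3, 6)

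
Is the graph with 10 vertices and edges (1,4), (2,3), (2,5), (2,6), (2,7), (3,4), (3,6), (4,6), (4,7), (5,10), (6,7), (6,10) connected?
No, it has 3 components: {1, 2, 3, 4, 5, 6, 7, 10}, {8}, {9}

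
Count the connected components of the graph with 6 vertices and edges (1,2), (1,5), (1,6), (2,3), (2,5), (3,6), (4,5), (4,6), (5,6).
1 (components: {1, 2, 3, 4, 5, 6})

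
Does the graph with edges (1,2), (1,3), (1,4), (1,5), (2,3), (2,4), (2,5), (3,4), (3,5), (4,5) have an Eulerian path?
Yes — and in fact it has an Eulerian circuit (the graph is connected and all 5 vertices have even degree)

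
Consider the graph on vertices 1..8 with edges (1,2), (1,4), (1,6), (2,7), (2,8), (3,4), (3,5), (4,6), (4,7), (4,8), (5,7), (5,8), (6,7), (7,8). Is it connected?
Yes (BFS from 1 visits [1, 2, 4, 6, 7, 8, 3, 5] — all 8 vertices reached)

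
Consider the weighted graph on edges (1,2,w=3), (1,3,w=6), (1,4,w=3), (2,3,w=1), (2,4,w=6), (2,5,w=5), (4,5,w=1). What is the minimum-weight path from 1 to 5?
4 (path: 1 -> 4 -> 5; weights 3 + 1 = 4)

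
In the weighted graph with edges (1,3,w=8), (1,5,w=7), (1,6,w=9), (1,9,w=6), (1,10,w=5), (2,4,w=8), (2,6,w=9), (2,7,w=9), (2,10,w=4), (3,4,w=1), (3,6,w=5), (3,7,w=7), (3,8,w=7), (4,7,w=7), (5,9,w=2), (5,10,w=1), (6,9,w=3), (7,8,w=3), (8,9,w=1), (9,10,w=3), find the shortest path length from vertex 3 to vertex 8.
7 (path: 3 -> 8; weights 7 = 7)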